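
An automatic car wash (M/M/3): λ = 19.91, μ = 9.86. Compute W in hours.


a = 2.0193; ρ = 0.6731; P₀ = 0.108042
Lq = P₀·a^c·ρ/(c!(1−ρ)²) = 0.93378
Wq = Lq/λ = 0.93378/19.91 = 0.04690 hr
W = Wq + 1/μ = 0.04690 + 0.10142 = 0.14832 hr

Final: 0.14832 hr


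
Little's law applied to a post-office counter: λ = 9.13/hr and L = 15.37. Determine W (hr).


W = L/λ = 15.37/9.13 = 1.6835 hr

Final: 1.6835 hr


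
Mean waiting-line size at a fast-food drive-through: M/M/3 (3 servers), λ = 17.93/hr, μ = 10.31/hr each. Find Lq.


a = λ/μ = 1.7391; ρ = a/3 = 0.5797
P₀ = 0.157804
Lq = P₀·a^c·ρ / (c!·(1−ρ)²) = 0.157804·5.25975·0.5797/(6·0.17666)
= 0.45395

Final: 0.45395


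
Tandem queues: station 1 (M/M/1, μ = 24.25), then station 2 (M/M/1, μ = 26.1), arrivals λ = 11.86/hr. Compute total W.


Each node sees arrival rate λ = 11.86/hr (tandem ⇒ throughput preserved).
W₁ = 1/(μ₁−λ) = 1/(24.25−11.86) = 0.08071 hr
W₂ = 1/(μ₂−λ) = 1/(26.1−11.86) = 0.07022 hr
W_total = W₁ + W₂ = 0.08071 + 0.07022 = 0.15093 hr

Final: 0.15093 hr


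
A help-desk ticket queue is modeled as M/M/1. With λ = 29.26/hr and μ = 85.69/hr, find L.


ρ = λ/μ = 29.26/85.69 = 0.3415
L = ρ/(1−ρ) = 0.3415/(1 − 0.3415) = 0.3415/0.6585 = 0.5185

Final: 0.5185


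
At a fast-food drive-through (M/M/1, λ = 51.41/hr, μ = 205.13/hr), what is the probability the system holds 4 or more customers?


ρ = 51.41/205.13 = 0.2506
P(N ≥ n) = ρ^n = 0.2506^4 = 0.003945

Final: 0.003945


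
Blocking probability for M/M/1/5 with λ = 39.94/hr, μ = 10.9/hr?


ρ = λ/μ = 39.94/10.9 = 3.6642
P_K = (1−ρ)ρ^K/(1−ρ^(K+1)) = (-2.6642·660.553218)/(1 − 2420.412435)
= -1759.859217/-2419.412435 = 0.727391

Final: 0.727391


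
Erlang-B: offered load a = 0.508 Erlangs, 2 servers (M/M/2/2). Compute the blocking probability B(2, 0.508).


B(c,a) = (a^c/c!) / Σ_{k=0}^{c} a^k/k!
a^2/2! = 0.129032
Σ terms (k=0..2): 1.00000 + 0.50800 + 0.12903 = 1.637032
B = 0.129032/1.637032 = 0.078821

Final: 0.078821


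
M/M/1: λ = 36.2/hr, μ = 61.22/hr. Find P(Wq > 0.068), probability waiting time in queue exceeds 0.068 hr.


ρ = 36.2/61.22 = 0.5913
P(Wq > t) = ρ·e^{−(μ−λ)t} = 0.5913·e^{−1.7014}
= 0.5913·0.182435 = 0.107876

Final: 0.107876


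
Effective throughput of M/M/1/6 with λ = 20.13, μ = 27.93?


ρ = 0.7207; P_K = (1−ρ)ρ^6/(1−ρ^7) = 0.043542
λ_eff = λ(1 − P_K) = 20.13·(1 − 0.043542) = 20.13·0.956458 = 19.2535 /hr

Final: 19.2535 /hr


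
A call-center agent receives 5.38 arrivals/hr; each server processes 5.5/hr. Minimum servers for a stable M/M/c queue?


Stability requires cμ > λ ⇔ c > λ/μ.
λ/μ = 5.38/5.5 = 0.9782
Minimum integer c = ⌊0.9782⌋ + 1 = 1
Check: 1·5.5 = 5.50 > 5.38, while 0·5.5 = 0.00 ≤ 5.38

Final: 1 servers


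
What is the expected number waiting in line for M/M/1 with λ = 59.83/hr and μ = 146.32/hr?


ρ = 59.83/146.32 = 0.4089
Lq = ρ²/(1−ρ) = 0.1672/0.5911 = 0.2829

Final: 0.2829


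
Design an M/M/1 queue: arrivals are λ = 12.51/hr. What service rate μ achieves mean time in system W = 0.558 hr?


W = 1/(μ−λ) ⇒ μ − λ = 1/W = 1/0.558 = 1.7921
μ = λ + 1/W = 12.51 + 1.7921 = 14.3021 per hr

Final: 14.3021 /hr


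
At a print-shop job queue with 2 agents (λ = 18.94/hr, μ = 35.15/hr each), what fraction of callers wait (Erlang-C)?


a = λ/μ = 0.5388; ρ = a/2 = 0.2694
P₀ = 0.575527 (from M/M/c formula)
C(c,a) = [a^c/(c!(1−ρ))]·P₀ = [0.29034/(2·0.7306)]·0.575527
= 0.19871·0.575527 = 0.114360

Final: 0.114360


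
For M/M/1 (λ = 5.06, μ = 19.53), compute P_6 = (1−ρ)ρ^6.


ρ = 5.06/19.53 = 0.2591
P_n = (1−ρ)·ρ^n = (1 − 0.2591)·0.2591^6 = 0.7409·0.0003025 = 0.0002241

Final: 0.0002241


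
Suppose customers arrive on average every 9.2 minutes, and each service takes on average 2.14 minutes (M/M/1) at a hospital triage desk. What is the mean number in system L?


λ = 60/9.2 = 6.5217 /hr
μ = 60/2.14 = 28.0374 /hr
ρ = λ/μ = 6.5217/28.0374 = 0.2326
L = ρ/(1−ρ) = 0.2326/0.7674 = 0.3031

Final: 0.3031


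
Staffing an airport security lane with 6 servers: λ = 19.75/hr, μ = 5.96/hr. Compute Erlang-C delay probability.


a = λ/μ = 3.3138; ρ = a/6 = 0.5523
P₀ = 0.035297 (from M/M/c formula)
C(c,a) = [a^c/(c!(1−ρ))]·P₀ = [1324.11298/(720·0.4477)]·0.035297
= 4.10770·0.035297 = 0.144991

Final: 0.144991


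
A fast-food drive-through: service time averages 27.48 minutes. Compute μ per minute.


μ = 1/(service time) in consistent units.
1 minute = 1 min, so μ = 1/27.48 = 0.03639 per minute

Final: 0.03639 /min


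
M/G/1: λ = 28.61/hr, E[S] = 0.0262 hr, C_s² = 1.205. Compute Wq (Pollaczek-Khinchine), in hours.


ρ = λ·E[S] = 28.61·0.0262 = 0.7496
E[S²] = E[S]²(1+C_s²) = 0.0262²·(1+1.205) = 0.001514
Wq = λ·E[S²]/(2(1−ρ)) = 28.61·0.001514/(2·0.2504) = 0.08646 hr

Final: 0.08646 hr


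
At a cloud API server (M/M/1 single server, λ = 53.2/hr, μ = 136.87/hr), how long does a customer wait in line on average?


ρ = 53.2/136.87 = 0.3887
Wq = ρ/(μ−λ) = 0.3887/(136.87 − 53.2) = 0.3887/83.67 = 0.004646 hr

Final: 0.004646 hr


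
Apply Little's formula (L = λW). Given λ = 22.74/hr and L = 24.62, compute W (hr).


W = L/λ = 24.62/22.74 = 1.0827 hr

Final: 1.0827 hr


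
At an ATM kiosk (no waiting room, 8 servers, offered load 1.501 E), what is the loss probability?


B(c,a) = (a^c/c!) / Σ_{k=0}^{c} a^k/k!
a^8/8! = 0.0006390
Σ terms (k=0..8): 1.00000 + 1.50100 + 1.12650 + 0.56363 + 0.21150 + 0.06349 + 0.01588 + 0.003406 + 0.0006390 = 4.486048
B = 0.0006390/4.486048 = 0.0001424

Final: 0.0001424


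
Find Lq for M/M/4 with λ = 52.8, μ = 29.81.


a = λ/μ = 1.7712; ρ = a/4 = 0.4428
P₀ = 0.166613
Lq = P₀·a^c·ρ / (c!·(1−ρ)²) = 0.166613·9.84210·0.4428/(24·0.31047)
= 0.09745

Final: 0.09745


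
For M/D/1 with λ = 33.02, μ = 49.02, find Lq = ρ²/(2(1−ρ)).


ρ = 33.02/49.02 = 0.6736
M/D/1: Lq = ρ²/(2(1−ρ)) = 0.4537/(2·0.3264) = 0.69507

Final: 0.69507


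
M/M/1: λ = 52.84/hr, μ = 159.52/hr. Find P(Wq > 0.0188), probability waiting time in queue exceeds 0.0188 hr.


ρ = 52.84/159.52 = 0.3312
P(Wq > t) = ρ·e^{−(μ−λ)t} = 0.3312·e^{−2.0056}
= 0.3312·0.134582 = 0.044579

Final: 0.044579


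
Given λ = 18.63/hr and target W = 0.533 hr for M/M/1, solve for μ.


W = 1/(μ−λ) ⇒ μ − λ = 1/W = 1/0.533 = 1.8762
μ = λ + 1/W = 18.63 + 1.8762 = 20.5062 per hr

Final: 20.5062 /hr


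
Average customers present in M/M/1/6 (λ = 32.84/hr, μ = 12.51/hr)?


ρ = 32.84/12.51 = 2.6251
L = ρ[1 − (K+1)ρ^K + Kρ^(K+1)] / [(1−ρ)(1−ρ^(K+1))]
Numerator: 2.6251·(1 − 7·327.246517 + 6·859.054805) = 7519.869663
Denominator: (-1.6251)·(-858.054805) = 1394.424795
L = 7519.869663/1394.424795 = 5.3928

Final: 5.3928


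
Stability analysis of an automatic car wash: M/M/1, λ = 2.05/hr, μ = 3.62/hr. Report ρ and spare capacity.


Total capacity cμ = 1·3.62 = 3.62/hr
ρ = λ/(cμ) = 2.05/3.62 = 0.5663
Stable ⇔ ρ < 1: YES
Spare capacity = cμ − λ = 3.62 − 2.05 = 1.57/hr

Final: ρ = 0.5663; stable; margin = 1.57/hr


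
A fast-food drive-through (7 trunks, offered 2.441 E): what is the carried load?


B(7,2.441) = 0.008954 (Erlang-B)
Carried load = a(1 − B) = 2.441·(1 − 0.008954) = 2.441·0.991046 = 2.4191 E

Final: 2.4191 Erlangs


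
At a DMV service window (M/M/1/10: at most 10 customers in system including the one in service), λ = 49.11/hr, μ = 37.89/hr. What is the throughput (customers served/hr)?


ρ = 1.2961; P_K = (1−ρ)ρ^10/(1−ρ^11) = 0.242447
λ_eff = λ(1 − P_K) = 49.11·(1 − 0.242447) = 49.11·0.757553 = 37.2034 /hr

Final: 37.2034 /hr


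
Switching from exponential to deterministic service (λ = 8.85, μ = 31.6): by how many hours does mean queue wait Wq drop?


ρ = 8.85/31.6 = 0.2801
Wq(M/M/1) = ρ/(μ−λ) = 0.2801/22.75 = 0.01231 hr
Wq(M/D/1) = ρ/(2(μ−λ)) = 0.006155 hr
Savings = 0.01231 − 0.006155 = 0.006155 hr

Final: 0.006155 hr


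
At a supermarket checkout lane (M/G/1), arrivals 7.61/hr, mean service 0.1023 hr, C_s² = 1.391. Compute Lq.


ρ = λ·E[S] = 7.61·0.1023 = 0.7785
Lq = ρ²(1+C_s²)/(2(1−ρ)) = 0.6061·(1+1.391)/(2·0.2215)
= 0.6061·2.3910/0.4430 = 3.27116

Final: 3.27116


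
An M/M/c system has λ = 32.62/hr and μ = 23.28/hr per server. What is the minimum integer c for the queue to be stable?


Stability requires cμ > λ ⇔ c > λ/μ.
λ/μ = 32.62/23.28 = 1.4012
Minimum integer c = ⌊1.4012⌋ + 1 = 2
Check: 2·23.28 = 46.56 > 32.62, while 1·23.28 = 23.28 ≤ 32.62

Final: 2 servers


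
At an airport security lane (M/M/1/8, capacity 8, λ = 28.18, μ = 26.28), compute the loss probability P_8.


ρ = λ/μ = 28.18/26.28 = 1.0723
P_K = (1−ρ)ρ^K/(1−ρ^(K+1)) = (-0.07230·1.747934)/(1 − 1.874307)
= -0.126373/-0.874307 = 0.144540

Final: 0.144540


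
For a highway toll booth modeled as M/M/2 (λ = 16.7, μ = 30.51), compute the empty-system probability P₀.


a = λ/μ = 16.7/30.51 = 0.5474; ρ = a/c = 0.2737
Σ_{k=0}^{1} a^k/k! (terms k=0..1) = 1.00000 + 0.54736 = 1.54736
Tail: a^2/(2!(1−ρ)) = 0.29960/(2·0.7263) = 0.20625
P₀ = 1/(1.54736 + 0.20625) = 1/1.75361 = 0.570252

Final: 0.570252


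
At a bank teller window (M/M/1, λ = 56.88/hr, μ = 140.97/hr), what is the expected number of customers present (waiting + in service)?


ρ = λ/μ = 56.88/140.97 = 0.4035
L = ρ/(1−ρ) = 0.4035/(1 − 0.4035) = 0.4035/0.5965 = 0.6764

Final: 0.6764


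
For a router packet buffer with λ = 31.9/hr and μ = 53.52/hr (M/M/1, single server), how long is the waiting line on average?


ρ = 31.9/53.52 = 0.5960
Lq = ρ²/(1−ρ) = 0.3553/0.4040 = 0.8794

Final: 0.8794


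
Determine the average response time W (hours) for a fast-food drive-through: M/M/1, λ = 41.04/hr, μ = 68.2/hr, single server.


W = 1/(μ−λ) = 1/(68.2 − 41.04) = 1/27.16 = 0.03682 hr

Final: 0.03682 hr


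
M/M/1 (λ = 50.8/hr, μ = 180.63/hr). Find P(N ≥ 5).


ρ = 50.8/180.63 = 0.2812
P(N ≥ n) = ρ^n = 0.2812^5 = 0.001759

Final: 0.001759


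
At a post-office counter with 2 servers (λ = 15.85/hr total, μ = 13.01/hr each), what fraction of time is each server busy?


ρ = λ/(cμ) = 15.85/(2·13.01) = 15.85/26.02 = 0.6091

Final: 0.6091


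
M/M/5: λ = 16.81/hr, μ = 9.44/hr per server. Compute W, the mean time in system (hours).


a = 1.7807; ρ = 0.3561; P₀ = 0.167841
Lq = P₀·a^c·ρ/(c!(1−ρ)²) = 0.02152
Wq = Lq/λ = 0.02152/16.81 = 0.001280 hr
W = Wq + 1/μ = 0.001280 + 0.10593 = 0.10721 hr

Final: 0.10721 hr


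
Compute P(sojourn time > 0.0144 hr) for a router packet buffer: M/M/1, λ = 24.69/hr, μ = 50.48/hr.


W ~ Exponential(μ−λ) for M/M/1.
μ − λ = 50.48 − 24.69 = 25.7900
P(W > t) = e^{−(μ−λ)t} = e^{−0.3714} = 0.689785

Final: 0.689785


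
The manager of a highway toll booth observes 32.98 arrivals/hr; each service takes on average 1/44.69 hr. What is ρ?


ρ = λ/μ = 32.98/44.69 = 0.7380

Final: 0.7380


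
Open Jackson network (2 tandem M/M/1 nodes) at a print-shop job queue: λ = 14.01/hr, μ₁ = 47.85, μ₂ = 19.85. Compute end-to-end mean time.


Each node sees arrival rate λ = 14.01/hr (tandem ⇒ throughput preserved).
W₁ = 1/(μ₁−λ) = 1/(47.85−14.01) = 0.02955 hr
W₂ = 1/(μ₂−λ) = 1/(19.85−14.01) = 0.17123 hr
W_total = W₁ + W₂ = 0.02955 + 0.17123 = 0.20078 hr

Final: 0.20078 hr


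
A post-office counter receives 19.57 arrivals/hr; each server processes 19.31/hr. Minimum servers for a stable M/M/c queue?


Stability requires cμ > λ ⇔ c > λ/μ.
λ/μ = 19.57/19.31 = 1.0135
Minimum integer c = ⌊1.0135⌋ + 1 = 2
Check: 2·19.31 = 38.62 > 19.57, while 1·19.31 = 19.31 ≤ 19.57

Final: 2 servers


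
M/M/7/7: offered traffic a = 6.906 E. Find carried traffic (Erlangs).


B(7,6.906) = 0.243029 (Erlang-B)
Carried load = a(1 − B) = 6.906·(1 − 0.243029) = 6.906·0.756971 = 5.2276 E

Final: 5.2276 Erlangs


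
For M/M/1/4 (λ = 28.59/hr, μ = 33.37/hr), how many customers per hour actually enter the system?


ρ = 0.8568; P_K = (1−ρ)ρ^4/(1−ρ^5) = 0.143357
λ_eff = λ(1 − P_K) = 28.59·(1 − 0.143357) = 28.59·0.856643 = 24.4914 /hr

Final: 24.4914 /hr


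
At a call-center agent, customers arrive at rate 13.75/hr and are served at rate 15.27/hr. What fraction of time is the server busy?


ρ = λ/μ = 13.75/15.27 = 0.9005

Final: 0.9005


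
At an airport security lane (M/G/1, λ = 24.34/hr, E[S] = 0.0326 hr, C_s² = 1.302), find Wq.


ρ = λ·E[S] = 24.34·0.0326 = 0.7935
E[S²] = E[S]²(1+C_s²) = 0.0326²·(1+1.302) = 0.002446
Wq = λ·E[S²]/(2(1−ρ)) = 24.34·0.002446/(2·0.2065) = 0.14417 hr

Final: 0.14417 hr


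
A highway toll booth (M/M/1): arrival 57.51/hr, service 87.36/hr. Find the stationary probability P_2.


ρ = 57.51/87.36 = 0.6583
P_n = (1−ρ)·ρ^n = (1 − 0.6583)·0.6583^2 = 0.3417·0.433373 = 0.148079

Final: 0.148079


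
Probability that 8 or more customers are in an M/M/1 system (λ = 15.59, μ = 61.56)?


ρ = 15.59/61.56 = 0.2532
P(N ≥ n) = ρ^n = 0.2532^8 = 0.00001692

Final: 0.00001692


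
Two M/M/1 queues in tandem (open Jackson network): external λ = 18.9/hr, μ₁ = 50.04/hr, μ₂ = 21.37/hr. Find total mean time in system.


Each node sees arrival rate λ = 18.9/hr (tandem ⇒ throughput preserved).
W₁ = 1/(μ₁−λ) = 1/(50.04−18.9) = 0.03211 hr
W₂ = 1/(μ₂−λ) = 1/(21.37−18.9) = 0.40486 hr
W_total = W₁ + W₂ = 0.03211 + 0.40486 = 0.43697 hr

Final: 0.43697 hr


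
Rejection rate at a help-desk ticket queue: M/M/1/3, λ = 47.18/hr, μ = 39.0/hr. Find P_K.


ρ = λ/μ = 47.18/39.0 = 1.2097
P_K = (1−ρ)ρ^K/(1−ρ^(K+1)) = (-0.2097·1.770435)/(1 − 2.141772)
= -0.371337/-1.141772 = 0.325229

Final: 0.325229


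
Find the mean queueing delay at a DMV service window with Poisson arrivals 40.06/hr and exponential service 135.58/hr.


ρ = 40.06/135.58 = 0.2955
Wq = ρ/(μ−λ) = 0.2955/(135.58 − 40.06) = 0.2955/95.52 = 0.003093 hr

Final: 0.003093 hr


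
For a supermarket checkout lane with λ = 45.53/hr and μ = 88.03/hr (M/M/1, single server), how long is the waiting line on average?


ρ = 45.53/88.03 = 0.5172
Lq = ρ²/(1−ρ) = 0.2675/0.4828 = 0.5541

Final: 0.5541


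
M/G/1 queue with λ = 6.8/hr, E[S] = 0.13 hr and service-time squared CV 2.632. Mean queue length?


ρ = λ·E[S] = 6.8·0.13 = 0.8840
Lq = ρ²(1+C_s²)/(2(1−ρ)) = 0.7815·(1+2.632)/(2·0.1160)
= 0.7815·3.6320/0.2320 = 12.23383

Final: 12.23383


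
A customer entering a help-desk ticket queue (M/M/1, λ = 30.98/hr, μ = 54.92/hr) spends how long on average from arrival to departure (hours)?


W = 1/(μ−λ) = 1/(54.92 − 30.98) = 1/23.94 = 0.04177 hr

Final: 0.04177 hr


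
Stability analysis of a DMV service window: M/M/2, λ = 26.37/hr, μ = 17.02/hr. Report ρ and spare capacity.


Total capacity cμ = 2·17.02 = 34.04/hr
ρ = λ/(cμ) = 26.37/34.04 = 0.7747
Stable ⇔ ρ < 1: YES
Spare capacity = cμ − λ = 34.04 − 26.37 = 7.67/hr

Final: ρ = 0.7747; stable; margin = 7.67/hr


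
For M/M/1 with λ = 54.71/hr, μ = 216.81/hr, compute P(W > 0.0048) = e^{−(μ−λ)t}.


W ~ Exponential(μ−λ) for M/M/1.
μ − λ = 216.81 − 54.71 = 162.1000
P(W > t) = e^{−(μ−λ)t} = e^{−0.7781} = 0.459287

Final: 0.459287


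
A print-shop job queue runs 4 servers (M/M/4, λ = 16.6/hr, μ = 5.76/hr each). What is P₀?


a = λ/μ = 16.6/5.76 = 2.8819; ρ = a/c = 0.7205
Σ_{k=0}^{3} a^k/k! (terms k=0..3) = 1.00000 + 2.88194 + 4.15280 + 3.98938 = 12.02413
Tail: a^4/(4!(1−ρ)) = 68.98305/(24·0.2795) = 10.28319
P₀ = 1/(12.02413 + 10.28319) = 1/22.30732 = 0.044828

Final: 0.044828


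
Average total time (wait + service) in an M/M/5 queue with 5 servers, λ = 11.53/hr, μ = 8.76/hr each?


a = 1.3162; ρ = 0.2632; P₀ = 0.267940
Lq = P₀·a^c·ρ/(c!(1−ρ)²) = 0.004277
Wq = Lq/λ = 0.004277/11.53 = 0.0003710 hr
W = Wq + 1/μ = 0.0003710 + 0.11416 = 0.11453 hr

Final: 0.11453 hr


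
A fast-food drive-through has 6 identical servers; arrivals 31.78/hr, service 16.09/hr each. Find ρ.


ρ = λ/(cμ) = 31.78/(6·16.09) = 31.78/96.54 = 0.3292

Final: 0.3292


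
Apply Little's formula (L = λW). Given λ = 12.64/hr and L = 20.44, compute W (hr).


W = L/λ = 20.44/12.64 = 1.6171 hr

Final: 1.6171 hr


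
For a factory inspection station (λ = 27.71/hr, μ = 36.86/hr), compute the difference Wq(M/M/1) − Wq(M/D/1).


ρ = 27.71/36.86 = 0.7518
Wq(M/M/1) = ρ/(μ−λ) = 0.7518/9.15 = 0.08216 hr
Wq(M/D/1) = ρ/(2(μ−λ)) = 0.04108 hr
Savings = 0.08216 − 0.04108 = 0.04108 hr

Final: 0.04108 hr


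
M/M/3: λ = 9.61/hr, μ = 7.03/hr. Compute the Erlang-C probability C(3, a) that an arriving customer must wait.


a = λ/μ = 1.3670; ρ = a/3 = 0.4557
P₀ = 0.244889 (from M/M/c formula)
C(c,a) = [a^c/(c!(1−ρ))]·P₀ = [2.55449/(6·0.5443)]·0.244889
= 0.78215·0.244889 = 0.191539

Final: 0.191539


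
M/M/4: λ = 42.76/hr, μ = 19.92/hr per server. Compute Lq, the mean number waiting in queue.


a = λ/μ = 2.1466; ρ = a/4 = 0.5366
P₀ = 0.111009
Lq = P₀·a^c·ρ / (c!·(1−ρ)²) = 0.111009·21.23212·0.5366/(24·0.21470)
= 0.24547

Final: 0.24547


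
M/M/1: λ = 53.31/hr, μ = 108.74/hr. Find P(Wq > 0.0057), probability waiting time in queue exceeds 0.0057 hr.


ρ = 53.31/108.74 = 0.4903
P(Wq > t) = ρ·e^{−(μ−λ)t} = 0.4903·e^{−0.3160}
= 0.4903·0.729095 = 0.357440

Final: 0.357440


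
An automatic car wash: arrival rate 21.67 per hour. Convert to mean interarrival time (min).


Mean interarrival time = 1/λ = 1/21.67 hour = 0.04615 hour
In minutes: 0.04615 × 60 = 2.7688 min

Final: 2.7688 min


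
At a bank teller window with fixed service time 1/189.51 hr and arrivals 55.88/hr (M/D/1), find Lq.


ρ = 55.88/189.51 = 0.2949
M/D/1: Lq = ρ²/(2(1−ρ)) = 0.08695/(2·0.7051) = 0.06165

Final: 0.06165


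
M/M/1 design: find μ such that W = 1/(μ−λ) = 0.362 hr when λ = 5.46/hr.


W = 1/(μ−λ) ⇒ μ − λ = 1/W = 1/0.362 = 2.7624
μ = λ + 1/W = 5.46 + 2.7624 = 8.2224 per hr

Final: 8.2224 /hr


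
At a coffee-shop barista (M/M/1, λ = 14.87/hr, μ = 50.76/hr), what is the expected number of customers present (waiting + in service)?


ρ = λ/μ = 14.87/50.76 = 0.2929
L = ρ/(1−ρ) = 0.2929/(1 − 0.2929) = 0.2929/0.7071 = 0.4143

Final: 0.4143


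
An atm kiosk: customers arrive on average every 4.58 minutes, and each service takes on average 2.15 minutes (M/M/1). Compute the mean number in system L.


λ = 60/4.58 = 13.1004 /hr
μ = 60/2.15 = 27.9070 /hr
ρ = λ/μ = 13.1004/27.9070 = 0.4694
L = ρ/(1−ρ) = 0.4694/0.5306 = 0.8848

Final: 0.8848


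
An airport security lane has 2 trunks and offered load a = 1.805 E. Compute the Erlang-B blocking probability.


B(c,a) = (a^c/c!) / Σ_{k=0}^{c} a^k/k!
a^2/2! = 1.629012
Σ terms (k=0..2): 1.00000 + 1.80500 + 1.62901 = 4.434012
B = 1.629012/4.434012 = 0.367390

Final: 0.367390


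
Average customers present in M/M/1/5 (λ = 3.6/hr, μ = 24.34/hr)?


ρ = 3.6/24.34 = 0.1479
L = ρ[1 − (K+1)ρ^K + Kρ^(K+1)] / [(1−ρ)(1−ρ^(K+1))]
Numerator: 0.1479·(1 − 6·0.00007078 + 5·0.00001047) = 0.147850
Denominator: (0.8521)·(0.999990) = 0.852086
L = 0.147850/0.852086 = 0.1735

Final: 0.1735


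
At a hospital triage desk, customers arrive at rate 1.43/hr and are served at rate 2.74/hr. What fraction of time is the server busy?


ρ = λ/μ = 1.43/2.74 = 0.5219

Final: 0.5219


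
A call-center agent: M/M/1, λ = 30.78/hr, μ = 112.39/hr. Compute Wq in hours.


ρ = 30.78/112.39 = 0.2739
Wq = ρ/(μ−λ) = 0.2739/(112.39 − 30.78) = 0.2739/81.61 = 0.003356 hr

Final: 0.003356 hr


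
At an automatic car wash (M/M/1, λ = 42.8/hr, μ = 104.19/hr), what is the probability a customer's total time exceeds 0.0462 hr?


W ~ Exponential(μ−λ) for M/M/1.
μ − λ = 104.19 − 42.8 = 61.3900
P(W > t) = e^{−(μ−λ)t} = e^{−2.8362} = 0.058647

Final: 0.058647


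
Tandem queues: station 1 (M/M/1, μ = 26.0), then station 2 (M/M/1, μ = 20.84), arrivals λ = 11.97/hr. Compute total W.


Each node sees arrival rate λ = 11.97/hr (tandem ⇒ throughput preserved).
W₁ = 1/(μ₁−λ) = 1/(26.0−11.97) = 0.07128 hr
W₂ = 1/(μ₂−λ) = 1/(20.84−11.97) = 0.11274 hr
W_total = W₁ + W₂ = 0.07128 + 0.11274 = 0.18402 hr

Final: 0.18402 hr


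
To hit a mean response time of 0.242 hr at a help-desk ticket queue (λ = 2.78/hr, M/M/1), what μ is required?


W = 1/(μ−λ) ⇒ μ − λ = 1/W = 1/0.242 = 4.1322
μ = λ + 1/W = 2.78 + 4.1322 = 6.9122 per hr

Final: 6.9122 /hr


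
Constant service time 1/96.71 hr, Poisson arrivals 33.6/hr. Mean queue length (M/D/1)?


ρ = 33.6/96.71 = 0.3474
M/D/1: Lq = ρ²/(2(1−ρ)) = 0.1207/(2·0.6526) = 0.09249

Final: 0.09249


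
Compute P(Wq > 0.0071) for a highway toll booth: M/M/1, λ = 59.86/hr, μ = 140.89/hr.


ρ = 59.86/140.89 = 0.4249
P(Wq > t) = ρ·e^{−(μ−λ)t} = 0.4249·e^{−0.5753}
= 0.4249·0.562529 = 0.239002

Final: 0.239002


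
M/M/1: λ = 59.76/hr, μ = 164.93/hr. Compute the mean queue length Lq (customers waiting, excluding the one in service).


ρ = 59.76/164.93 = 0.3623
Lq = ρ²/(1−ρ) = 0.1313/0.6377 = 0.2059

Final: 0.2059


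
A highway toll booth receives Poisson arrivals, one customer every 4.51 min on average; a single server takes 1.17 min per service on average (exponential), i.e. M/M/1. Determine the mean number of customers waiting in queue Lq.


λ = 60/4.51 = 13.3038 /hr
μ = 60/1.17 = 51.2821 /hr
ρ = λ/μ = 13.3038/51.2821 = 0.2594
Lq = ρ²/(1−ρ) = 0.06730/0.7406 = 0.09088

Final: 0.09088


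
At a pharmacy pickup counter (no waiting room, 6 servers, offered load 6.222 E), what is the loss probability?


B(c,a) = (a^c/c!) / Σ_{k=0}^{c} a^k/k!
a^6/6! = 80.583763
Σ terms (k=0..6): 1.00000 + 6.22200 + 19.35664 + 40.14568 + 62.44660 + 77.70855 + 80.58376 = 287.463226
B = 80.583763/287.463226 = 0.280327

Final: 0.280327


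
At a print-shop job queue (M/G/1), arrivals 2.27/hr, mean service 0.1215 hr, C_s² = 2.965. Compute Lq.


ρ = λ·E[S] = 2.27·0.1215 = 0.2758
Lq = ρ²(1+C_s²)/(2(1−ρ)) = 0.07607·(1+2.965)/(2·0.7242)
= 0.07607·3.9650/1.4484 = 0.20824

Final: 0.20824


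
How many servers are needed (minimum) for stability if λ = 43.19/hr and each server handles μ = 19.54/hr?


Stability requires cμ > λ ⇔ c > λ/μ.
λ/μ = 43.19/19.54 = 2.2103
Minimum integer c = ⌊2.2103⌋ + 1 = 3
Check: 3·19.54 = 58.62 > 43.19, while 2·19.54 = 39.08 ≤ 43.19

Final: 3 servers


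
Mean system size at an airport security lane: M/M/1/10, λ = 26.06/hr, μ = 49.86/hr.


ρ = 26.06/49.86 = 0.5227
L = ρ[1 − (K+1)ρ^K + Kρ^(K+1)] / [(1−ρ)(1−ρ^(K+1))]
Numerator: 0.5227·(1 − 11·0.001521 + 10·0.0007951) = 0.518073
Denominator: (0.4773)·(0.999205) = 0.476957
L = 0.518073/0.476957 = 1.0862

Final: 1.0862


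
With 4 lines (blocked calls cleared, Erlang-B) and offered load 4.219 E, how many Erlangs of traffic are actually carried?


B(4,4.219) = 0.331391 (Erlang-B)
Carried load = a(1 − B) = 4.219·(1 − 0.331391) = 4.219·0.668609 = 2.8209 E

Final: 2.8209 Erlangs


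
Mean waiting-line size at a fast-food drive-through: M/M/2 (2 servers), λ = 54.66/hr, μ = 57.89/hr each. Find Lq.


a = λ/μ = 0.9442; ρ = a/2 = 0.4721
P₀ = 0.358601
Lq = P₀·a^c·ρ / (c!·(1−ρ)²) = 0.358601·0.89152·0.4721/(2·0.27868)
= 0.27080

Final: 0.27080


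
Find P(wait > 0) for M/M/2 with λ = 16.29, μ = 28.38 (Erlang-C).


a = λ/μ = 0.5740; ρ = a/2 = 0.2870
P₀ = 0.554004 (from M/M/c formula)
C(c,a) = [a^c/(c!(1−ρ))]·P₀ = [0.32947/(2·0.7130)]·0.554004
= 0.23104·0.554004 = 0.128000

Final: 0.128000


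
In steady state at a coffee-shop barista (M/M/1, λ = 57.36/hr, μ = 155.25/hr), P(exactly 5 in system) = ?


ρ = 57.36/155.25 = 0.3695
P_n = (1−ρ)·ρ^n = (1 − 0.3695)·0.3695^5 = 0.6305·0.006885 = 0.004341

Final: 0.004341


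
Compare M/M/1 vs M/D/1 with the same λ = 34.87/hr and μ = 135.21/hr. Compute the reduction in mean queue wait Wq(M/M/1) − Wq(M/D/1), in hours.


ρ = 34.87/135.21 = 0.2579
Wq(M/M/1) = ρ/(μ−λ) = 0.2579/100.34 = 0.002570 hr
Wq(M/D/1) = ρ/(2(μ−λ)) = 0.001285 hr
Savings = 0.002570 − 0.001285 = 0.001285 hr

Final: 0.001285 hr


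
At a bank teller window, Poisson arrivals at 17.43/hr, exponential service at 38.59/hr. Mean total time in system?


W = 1/(μ−λ) = 1/(38.59 − 17.43) = 1/21.16 = 0.04726 hr

Final: 0.04726 hr


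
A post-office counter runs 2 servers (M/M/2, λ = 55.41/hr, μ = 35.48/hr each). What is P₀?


a = λ/μ = 55.41/35.48 = 1.5617; ρ = a/c = 0.7809
Σ_{k=0}^{1} a^k/k! (terms k=0..1) = 1.00000 + 1.56172 = 2.56172
Tail: a^2/(2!(1−ρ)) = 2.43898/(2·0.2191) = 5.56496
P₀ = 1/(2.56172 + 5.56496) = 1/8.12669 = 0.123051

Final: 0.123051


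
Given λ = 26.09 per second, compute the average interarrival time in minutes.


Mean interarrival time = 1/λ = 1/26.09 second = 0.03833 second
In minutes: 0.03833 × 0.0166667 = 0.0006388 min

Final: 0.0006388 min


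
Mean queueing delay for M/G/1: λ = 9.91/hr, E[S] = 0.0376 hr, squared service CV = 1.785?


ρ = λ·E[S] = 9.91·0.0376 = 0.3726
E[S²] = E[S]²(1+C_s²) = 0.0376²·(1+1.785) = 0.003937
Wq = λ·E[S²]/(2(1−ρ)) = 9.91·0.003937/(2·0.6274) = 0.03110 hr

Final: 0.03110 hr


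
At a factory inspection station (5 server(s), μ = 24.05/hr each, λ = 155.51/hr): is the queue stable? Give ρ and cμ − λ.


Total capacity cμ = 5·24.05 = 120.25/hr
ρ = λ/(cμ) = 155.51/120.25 = 1.2932
Stable ⇔ ρ < 1: NO
Spare capacity = cμ − λ = 120.25 − 155.51 = -35.26/hr

Final: ρ = 1.2932; unstable; margin = -35.26/hr


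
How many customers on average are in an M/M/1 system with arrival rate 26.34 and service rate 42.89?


ρ = λ/μ = 26.34/42.89 = 0.6141
L = ρ/(1−ρ) = 0.6141/(1 − 0.6141) = 0.6141/0.3859 = 1.5915

Final: 1.5915


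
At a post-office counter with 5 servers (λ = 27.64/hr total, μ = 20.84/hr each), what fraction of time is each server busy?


ρ = λ/(cμ) = 27.64/(5·20.84) = 27.64/104.20 = 0.2653

Final: 0.2653


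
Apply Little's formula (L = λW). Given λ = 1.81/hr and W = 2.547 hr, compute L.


L = λW = 1.81·2.547 = 4.6101

Final: 4.6101


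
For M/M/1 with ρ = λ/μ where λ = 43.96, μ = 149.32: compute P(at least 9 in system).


ρ = 43.96/149.32 = 0.2944
P(N ≥ n) = ρ^n = 0.2944^9 = 0.00001661

Final: 0.00001661


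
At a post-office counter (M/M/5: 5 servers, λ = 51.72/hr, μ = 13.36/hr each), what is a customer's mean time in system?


a = 3.8713; ρ = 0.7743; P₀ = 0.015751
Lq = P₀·a^c·ρ/(c!(1−ρ)²) = 1.73387
Wq = Lq/λ = 1.73387/51.72 = 0.03352 hr
W = Wq + 1/μ = 0.03352 + 0.07485 = 0.10837 hr

Final: 0.10837 hr


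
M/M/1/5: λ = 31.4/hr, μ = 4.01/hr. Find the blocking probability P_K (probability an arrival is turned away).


ρ = λ/μ = 31.4/4.01 = 7.8304
P_K = (1−ρ)ρ^K/(1−ρ^(K+1)) = (-6.8304·29439.225301)/(1 − 230521.614573)
= -201082.389273/-230520.614573 = 0.872297

Final: 0.872297


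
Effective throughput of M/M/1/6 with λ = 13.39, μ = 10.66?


ρ = 1.2561; P_K = (1−ρ)ρ^6/(1−ρ^7) = 0.255715
λ_eff = λ(1 − P_K) = 13.39·(1 − 0.255715) = 13.39·0.744285 = 9.9660 /hr

Final: 9.9660 /hr


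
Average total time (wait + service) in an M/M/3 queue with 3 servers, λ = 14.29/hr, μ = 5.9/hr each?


a = 2.4220; ρ = 0.8073; P₀ = 0.053629
Lq = P₀·a^c·ρ/(c!(1−ρ)²) = 2.76238
Wq = Lq/λ = 2.76238/14.29 = 0.19331 hr
W = Wq + 1/μ = 0.19331 + 0.16949 = 0.36280 hr

Final: 0.36280 hr


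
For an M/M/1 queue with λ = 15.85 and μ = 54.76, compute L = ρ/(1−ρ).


ρ = λ/μ = 15.85/54.76 = 0.2894
L = ρ/(1−ρ) = 0.2894/(1 − 0.2894) = 0.2894/0.7106 = 0.4074

Final: 0.4074


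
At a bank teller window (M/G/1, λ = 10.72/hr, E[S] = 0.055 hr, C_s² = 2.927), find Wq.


ρ = λ·E[S] = 10.72·0.055 = 0.5896
E[S²] = E[S]²(1+C_s²) = 0.055²·(1+2.927) = 0.011879
Wq = λ·E[S²]/(2(1−ρ)) = 10.72·0.011879/(2·0.4104) = 0.15515 hr

Final: 0.15515 hr


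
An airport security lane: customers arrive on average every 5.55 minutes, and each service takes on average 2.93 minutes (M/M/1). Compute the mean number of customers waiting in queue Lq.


λ = 60/5.55 = 10.8108 /hr
μ = 60/2.93 = 20.4778 /hr
ρ = λ/μ = 10.8108/20.4778 = 0.5279
Lq = ρ²/(1−ρ) = 0.2787/0.4721 = 0.5904

Final: 0.5904


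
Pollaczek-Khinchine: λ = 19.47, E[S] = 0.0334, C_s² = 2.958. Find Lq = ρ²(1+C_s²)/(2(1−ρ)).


ρ = λ·E[S] = 19.47·0.0334 = 0.6503
Lq = ρ²(1+C_s²)/(2(1−ρ)) = 0.4229·(1+2.958)/(2·0.3497)
= 0.4229·3.9580/0.6994 = 2.39316

Final: 2.39316


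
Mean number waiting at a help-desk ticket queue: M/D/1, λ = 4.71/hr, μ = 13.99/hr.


ρ = 4.71/13.99 = 0.3367
M/D/1: Lq = ρ²/(2(1−ρ)) = 0.1133/(2·0.6633) = 0.08544

Final: 0.08544


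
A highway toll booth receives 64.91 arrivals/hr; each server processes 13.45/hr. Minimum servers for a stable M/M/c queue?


Stability requires cμ > λ ⇔ c > λ/μ.
λ/μ = 64.91/13.45 = 4.8260
Minimum integer c = ⌊4.8260⌋ + 1 = 5
Check: 5·13.45 = 67.25 > 64.91, while 4·13.45 = 53.80 ≤ 64.91

Final: 5 servers


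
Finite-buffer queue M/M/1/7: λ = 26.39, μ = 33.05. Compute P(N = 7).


ρ = λ/μ = 26.39/33.05 = 0.7985
P_K = (1−ρ)ρ^K/(1−ρ^(K+1)) = (0.2015·0.206955)/(1 − 0.165251)
= 0.041704/0.834749 = 0.049960

Final: 0.049960


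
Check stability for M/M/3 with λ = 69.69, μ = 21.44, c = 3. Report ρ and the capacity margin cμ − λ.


Total capacity cμ = 3·21.44 = 64.32/hr
ρ = λ/(cμ) = 69.69/64.32 = 1.0835
Stable ⇔ ρ < 1: NO
Spare capacity = cμ − λ = 64.32 − 69.69 = -5.37/hr

Final: ρ = 1.0835; unstable; margin = -5.37/hr


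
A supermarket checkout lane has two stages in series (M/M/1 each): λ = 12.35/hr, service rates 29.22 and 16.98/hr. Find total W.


Each node sees arrival rate λ = 12.35/hr (tandem ⇒ throughput preserved).
W₁ = 1/(μ₁−λ) = 1/(29.22−12.35) = 0.05928 hr
W₂ = 1/(μ₂−λ) = 1/(16.98−12.35) = 0.21598 hr
W_total = W₁ + W₂ = 0.05928 + 0.21598 = 0.27526 hr

Final: 0.27526 hr


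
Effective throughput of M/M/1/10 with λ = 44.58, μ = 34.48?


ρ = 1.2929; P_K = (1−ρ)ρ^10/(1−ρ^11) = 0.240828
λ_eff = λ(1 − P_K) = 44.58·(1 − 0.240828) = 44.58·0.759172 = 33.8439 /hr

Final: 33.8439 /hr


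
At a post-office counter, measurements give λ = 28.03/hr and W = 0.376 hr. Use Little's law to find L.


L = λW = 28.03·0.376 = 10.5393

Final: 10.5393


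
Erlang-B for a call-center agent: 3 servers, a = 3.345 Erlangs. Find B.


B(c,a) = (a^c/c!) / Σ_{k=0}^{c} a^k/k!
a^3/3! = 6.237881
Σ terms (k=0..3): 1.00000 + 3.34500 + 5.59451 + 6.23788 = 16.177394
B = 6.237881/16.177394 = 0.385592

Final: 0.385592


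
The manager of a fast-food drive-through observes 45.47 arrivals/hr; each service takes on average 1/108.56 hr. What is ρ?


ρ = λ/μ = 45.47/108.56 = 0.4188

Final: 0.4188


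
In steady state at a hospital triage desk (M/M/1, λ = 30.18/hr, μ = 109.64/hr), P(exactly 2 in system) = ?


ρ = 30.18/109.64 = 0.2753
P_n = (1−ρ)·ρ^n = (1 − 0.2753)·0.2753^2 = 0.7247·0.075771 = 0.054914

Final: 0.054914


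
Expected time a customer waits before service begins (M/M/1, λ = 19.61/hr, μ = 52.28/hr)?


ρ = 19.61/52.28 = 0.3751
Wq = ρ/(μ−λ) = 0.3751/(52.28 − 19.61) = 0.3751/32.67 = 0.01148 hr

Final: 0.01148 hr


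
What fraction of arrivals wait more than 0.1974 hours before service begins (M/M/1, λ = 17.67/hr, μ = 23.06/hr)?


ρ = 17.67/23.06 = 0.7663
P(Wq > t) = ρ·e^{−(μ−λ)t} = 0.7663·e^{−1.0640}
= 0.7663·0.345078 = 0.264420

Final: 0.264420


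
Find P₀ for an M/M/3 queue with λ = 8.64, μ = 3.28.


a = λ/μ = 8.64/3.28 = 2.6341; ρ = a/c = 0.8780
Σ_{k=0}^{2} a^k/k! (terms k=0..2) = 1.00000 + 2.63415 + 3.46936 = 7.10351
Tail: a^3/(3!(1−ρ)) = 18.27762/(6·0.1220) = 24.97942
P₀ = 1/(7.10351 + 24.97942) = 1/32.08293 = 0.031169

Final: 0.031169


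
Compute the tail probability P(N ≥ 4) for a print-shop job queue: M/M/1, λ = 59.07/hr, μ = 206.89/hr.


ρ = 59.07/206.89 = 0.2855
P(N ≥ n) = ρ^n = 0.2855^4 = 0.006645

Final: 0.006645


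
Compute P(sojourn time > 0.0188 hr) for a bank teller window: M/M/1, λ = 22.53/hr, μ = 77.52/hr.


W ~ Exponential(μ−λ) for M/M/1.
μ − λ = 77.52 − 22.53 = 54.9900
P(W > t) = e^{−(μ−λ)t} = e^{−1.0338} = 0.355649

Final: 0.355649


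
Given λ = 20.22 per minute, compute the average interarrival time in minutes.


Mean interarrival time = 1/λ = 1/20.22 minute = 0.04946 minute
In minutes: 0.04946 × 1 = 0.04946 min

Final: 0.04946 min


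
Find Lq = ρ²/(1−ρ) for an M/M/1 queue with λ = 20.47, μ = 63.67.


ρ = 20.47/63.67 = 0.3215
Lq = ρ²/(1−ρ) = 0.1034/0.6785 = 0.1523

Final: 0.1523


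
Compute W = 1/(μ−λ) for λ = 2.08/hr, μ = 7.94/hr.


W = 1/(μ−λ) = 1/(7.94 − 2.08) = 1/5.86 = 0.1706 hr

Final: 0.1706 hr


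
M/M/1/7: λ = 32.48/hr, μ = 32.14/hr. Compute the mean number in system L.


ρ = 32.48/32.14 = 1.0106
L = ρ[1 − (K+1)ρ^K + Kρ^(K+1)] / [(1−ρ)(1−ρ^(K+1))]
Numerator: 1.0106·(1 − 8·1.076443 + 7·1.087830) = 0.003303
Denominator: (-0.01058)·(-0.087830) = 0.0009291
L = 0.003303/0.0009291 = 3.5552

Final: 3.5552


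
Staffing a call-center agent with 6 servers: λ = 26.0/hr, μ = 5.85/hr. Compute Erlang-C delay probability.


a = λ/μ = 4.4444; ρ = a/6 = 0.7407
P₀ = 0.009809 (from M/M/c formula)
C(c,a) = [a^c/(c!(1−ρ))]·P₀ = [7707.34663/(720·0.2593)]·0.009809
= 41.28936·0.009809 = 0.404991

Final: 0.404991


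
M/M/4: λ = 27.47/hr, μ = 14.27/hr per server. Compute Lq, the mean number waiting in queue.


a = λ/μ = 1.9250; ρ = a/4 = 0.4813
P₀ = 0.141447
Lq = P₀·a^c·ρ / (c!·(1−ρ)²) = 0.141447·13.73216·0.4813/(24·0.26910)
= 0.14474

Final: 0.14474


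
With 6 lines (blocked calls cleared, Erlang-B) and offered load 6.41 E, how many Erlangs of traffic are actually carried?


B(6,6.41) = 0.293087 (Erlang-B)
Carried load = a(1 − B) = 6.41·(1 − 0.293087) = 6.41·0.706913 = 4.5313 E

Final: 4.5313 Erlangs


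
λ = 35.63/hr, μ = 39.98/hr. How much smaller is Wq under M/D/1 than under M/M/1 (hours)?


ρ = 35.63/39.98 = 0.8912
Wq(M/M/1) = ρ/(μ−λ) = 0.8912/4.35 = 0.20487 hr
Wq(M/D/1) = ρ/(2(μ−λ)) = 0.10244 hr
Savings = 0.20487 − 0.10244 = 0.10244 hr

Final: 0.10244 hr


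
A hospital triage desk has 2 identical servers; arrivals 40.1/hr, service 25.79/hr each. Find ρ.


ρ = λ/(cμ) = 40.1/(2·25.79) = 40.1/51.58 = 0.7774

Final: 0.7774


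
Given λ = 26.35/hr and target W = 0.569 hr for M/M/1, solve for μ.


W = 1/(μ−λ) ⇒ μ − λ = 1/W = 1/0.569 = 1.7575
μ = λ + 1/W = 26.35 + 1.7575 = 28.1075 per hr

Final: 28.1075 /hr


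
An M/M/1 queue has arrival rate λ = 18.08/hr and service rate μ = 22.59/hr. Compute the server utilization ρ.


ρ = λ/μ = 18.08/22.59 = 0.8004

Final: 0.8004


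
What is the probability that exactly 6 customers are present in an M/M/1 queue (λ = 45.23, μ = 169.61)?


ρ = 45.23/169.61 = 0.2667
P_n = (1−ρ)·ρ^n = (1 − 0.2667)·0.2667^6 = 0.7333·0.0003596 = 0.0002637

Final: 0.0002637


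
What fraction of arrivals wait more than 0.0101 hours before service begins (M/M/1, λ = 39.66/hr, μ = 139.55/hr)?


ρ = 39.66/139.55 = 0.2842
P(Wq > t) = ρ·e^{−(μ−λ)t} = 0.2842·e^{−1.0089}
= 0.2842·0.364624 = 0.103626

Final: 0.103626


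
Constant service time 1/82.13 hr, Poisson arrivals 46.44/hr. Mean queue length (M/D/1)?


ρ = 46.44/82.13 = 0.5654
M/D/1: Lq = ρ²/(2(1−ρ)) = 0.3197/(2·0.4346) = 0.36788

Final: 0.36788


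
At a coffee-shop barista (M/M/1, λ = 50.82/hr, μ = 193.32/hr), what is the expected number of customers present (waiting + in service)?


ρ = λ/μ = 50.82/193.32 = 0.2629
L = ρ/(1−ρ) = 0.2629/(1 − 0.2629) = 0.2629/0.7371 = 0.3566

Final: 0.3566


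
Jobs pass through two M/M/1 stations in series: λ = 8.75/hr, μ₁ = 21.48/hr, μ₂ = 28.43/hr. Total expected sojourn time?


Each node sees arrival rate λ = 8.75/hr (tandem ⇒ throughput preserved).
W₁ = 1/(μ₁−λ) = 1/(21.48−8.75) = 0.07855 hr
W₂ = 1/(μ₂−λ) = 1/(28.43−8.75) = 0.05081 hr
W_total = W₁ + W₂ = 0.07855 + 0.05081 = 0.12937 hr

Final: 0.12937 hr


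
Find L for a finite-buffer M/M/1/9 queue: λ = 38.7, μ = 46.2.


ρ = 38.7/46.2 = 0.8377
L = ρ[1 − (K+1)ρ^K + Kρ^(K+1)] / [(1−ρ)(1−ρ^(K+1))]
Numerator: 0.8377·(1 − 10·0.203058 + 9·0.170094) = 0.419054
Denominator: (0.1623)·(0.829906) = 0.134725
L = 0.419054/0.134725 = 3.1104

Final: 3.1104


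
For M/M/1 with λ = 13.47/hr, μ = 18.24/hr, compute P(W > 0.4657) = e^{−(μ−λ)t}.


W ~ Exponential(μ−λ) for M/M/1.
μ − λ = 18.24 − 13.47 = 4.7700
P(W > t) = e^{−(μ−λ)t} = e^{−2.2214} = 0.108458

Final: 0.108458


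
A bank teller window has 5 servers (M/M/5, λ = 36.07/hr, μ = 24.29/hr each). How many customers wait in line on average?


a = λ/μ = 1.4850; ρ = a/5 = 0.2970
P₀ = 0.226167
Lq = P₀·a^c·ρ / (c!·(1−ρ)²) = 0.226167·7.22093·0.2970/(120·0.49422)
= 0.008178

Final: 0.008178


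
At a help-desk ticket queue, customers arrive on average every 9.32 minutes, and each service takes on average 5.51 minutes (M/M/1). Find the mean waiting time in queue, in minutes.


λ = 60/9.32 = 6.4378 /hr
μ = 60/5.51 = 10.8893 /hr
ρ = λ/μ = 6.4378/10.8893 = 0.5912
Wq = ρ/(μ−λ) = 0.5912/(10.8893−6.4378) = 0.13281 hr
In minutes: 0.13281·60 = 7.969 min

Final: 7.969 min


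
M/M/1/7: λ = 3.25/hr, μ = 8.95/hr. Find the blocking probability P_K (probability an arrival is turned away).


ρ = λ/μ = 3.25/8.95 = 0.3631
P_K = (1−ρ)ρ^K/(1−ρ^(K+1)) = (0.6369·0.0008326)/(1 − 0.0003023)
= 0.0005302/0.999698 = 0.0005304

Final: 0.0005304


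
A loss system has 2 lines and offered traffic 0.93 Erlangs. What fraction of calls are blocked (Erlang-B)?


B(c,a) = (a^c/c!) / Σ_{k=0}^{c} a^k/k!
a^2/2! = 0.432450
Σ terms (k=0..2): 1.00000 + 0.93000 + 0.43245 = 2.362450
B = 0.432450/2.362450 = 0.183051

Final: 0.183051


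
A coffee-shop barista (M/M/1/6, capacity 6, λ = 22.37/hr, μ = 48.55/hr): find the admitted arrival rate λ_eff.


ρ = 0.4608; P_K = (1−ρ)ρ^6/(1−ρ^7) = 0.005183
λ_eff = λ(1 − P_K) = 22.37·(1 − 0.005183) = 22.37·0.994817 = 22.2541 /hr

Final: 22.2541 /hr


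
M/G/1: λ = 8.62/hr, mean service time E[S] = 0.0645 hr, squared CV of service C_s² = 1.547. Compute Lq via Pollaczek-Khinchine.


ρ = λ·E[S] = 8.62·0.0645 = 0.5560
Lq = ρ²(1+C_s²)/(2(1−ρ)) = 0.3091·(1+1.547)/(2·0.4440)
= 0.3091·2.5470/0.8880 = 0.88663

Final: 0.88663


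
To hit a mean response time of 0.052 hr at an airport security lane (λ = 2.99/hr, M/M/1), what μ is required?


W = 1/(μ−λ) ⇒ μ − λ = 1/W = 1/0.052 = 19.2308
μ = λ + 1/W = 2.99 + 19.2308 = 22.2208 per hr

Final: 22.2208 /hr


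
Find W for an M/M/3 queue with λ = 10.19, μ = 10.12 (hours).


a = 1.0069; ρ = 0.3356; P₀ = 0.361015
Lq = P₀·a^c·ρ/(c!(1−ρ)²) = 0.04671
Wq = Lq/λ = 0.04671/10.19 = 0.004584 hr
W = Wq + 1/μ = 0.004584 + 0.09881 = 0.10340 hr

Final: 0.10340 hr
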